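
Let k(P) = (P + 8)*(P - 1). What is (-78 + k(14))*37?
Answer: 7696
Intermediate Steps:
k(P) = (-1 + P)*(8 + P) (k(P) = (8 + P)*(-1 + P) = (-1 + P)*(8 + P))
(-78 + k(14))*37 = (-78 + (-8 + 14² + 7*14))*37 = (-78 + (-8 + 196 + 98))*37 = (-78 + 286)*37 = 208*37 = 7696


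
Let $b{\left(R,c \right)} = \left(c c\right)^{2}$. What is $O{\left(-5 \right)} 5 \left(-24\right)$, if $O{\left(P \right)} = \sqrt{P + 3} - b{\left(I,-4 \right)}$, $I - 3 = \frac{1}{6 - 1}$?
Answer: $30720 - 120 i \sqrt{2} \approx 30720.0 - 169.71 i$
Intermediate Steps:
$I = \frac{16}{5}$ ($I = 3 + \frac{1}{6 - 1} = 3 + \frac{1}{5} = \frac{16}{5} \approx 3.2$)
$b{\left(R,c \right)} = c^{4}$ ($b{\left(R,c \right)} = \left(c^{2}\right)^{2} = c^{4}$)
$O{\left(P \right)} = -256 + \sqrt{3 + P}$ ($O{\left(P \right)} = \sqrt{P + 3} - \left(-4\right)^{4} = \sqrt{3 + P} - 256 = -256 + \sqrt{3 + P}$)
$O{\left(-5 \right)} 5 \left(-24\right) = \left(-256 + \sqrt{3 - 5}\right) 5 \left(-24\right) = \left(-256 + \sqrt{-2}\right) 5 \left(-24\right) = \left(-256 + i \sqrt{2}\right) 5 \left(-24\right) = \left(-1280 + 5 i \sqrt{2}\right) \left(-24\right) = 30720 - 120 i \sqrt{2}$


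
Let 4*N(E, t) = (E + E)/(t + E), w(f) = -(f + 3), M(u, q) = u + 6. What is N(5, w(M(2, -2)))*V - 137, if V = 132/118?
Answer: -16221/118 ≈ -137.47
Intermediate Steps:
M(u, q) = 6 + u
w(f) = -3 - f (w(f) = -(3 + f) = -3 - f)
V = 66/59 (V = 132*(1/118) = 66/59 ≈ 1.1186)
N(E, t) = E/(2*(E + t)) (N(E, t) = ((E + E)/(t + E))/4 = ((2*E)/(E + t))/4 = (2*E/(E + t))/4 = E/(2*(E + t)))
N(5, w(M(2, -2)))*V - 137 = ((1/2)*5/(5 + (-3 - (6 + 2))))*(66/59) - 137 = ((1/2)*5/(5 + (-3 - 1*8)))*(66/59) - 137 = ((1/2)*5/(5 + (-3 - 8)))*(66/59) - 137 = ((1/2)*5/(5 - 11))*(66/59) - 137 = ((1/2)*5/(-6))*(66/59) - 137 = ((1/2)*5*(-1/6))*(66/59) - 137 = -5/12*66/59 - 137 = -55/118 - 137 = -16221/118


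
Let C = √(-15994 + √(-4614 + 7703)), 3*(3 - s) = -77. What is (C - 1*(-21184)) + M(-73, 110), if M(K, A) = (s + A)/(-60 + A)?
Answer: 1589008/75 + √(-15994 + √3089) ≈ 21187.0 + 126.25*I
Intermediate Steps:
s = 86/3 (s = 3 - ⅓*(-77) = 3 + 77/3 = 86/3 ≈ 28.667)
C = √(-15994 + √3089) ≈ 126.25*I
M(K, A) = (86/3 + A)/(-60 + A)
(C - 1*(-21184)) + M(-73, 110) = (√(-15994 + √3089) - 1*(-21184)) + (86/3 + 110)/(-60 + 110) = (√(-15994 + √3089) + 21184) + (416/3)/50 = (21184 + √(-15994 + √3089)) + (1/50)*(416/3) = (21184 + √(-15994 + √3089)) + 208/75 = 1589008/75 + √(-15994 + √3089)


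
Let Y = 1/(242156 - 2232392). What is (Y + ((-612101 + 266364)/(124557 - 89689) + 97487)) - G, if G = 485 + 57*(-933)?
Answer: 28318868517338/188574861 ≈ 1.5017e+5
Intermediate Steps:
Y = -1/1990236 (Y = 1/(-1990236) = -1/1990236 ≈ -5.0245e-7)
G = -52696 (G = 485 - 53181 = -52696)
(Y + ((-612101 + 266364)/(124557 - 89689) + 97487)) - G = (-1/1990236 + ((-612101 + 266364)/(124557 - 89689) + 97487)) - 1*(-52696) = (-1/1990236 + (-345737/34868 + 97487)) + 52696 = (-1/1990236 + 3398830979/34868) + 52696 = 18381727642082/188574861 + 52696 = 28318868517338/188574861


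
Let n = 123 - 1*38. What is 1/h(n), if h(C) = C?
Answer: 1/85 ≈ 0.011765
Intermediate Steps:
n = 85 (n = 123 - 38 = 85)
1/h(n) = 1/85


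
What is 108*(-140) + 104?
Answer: -15016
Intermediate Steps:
108*(-140) + 104 = -15120 + 104 = -15016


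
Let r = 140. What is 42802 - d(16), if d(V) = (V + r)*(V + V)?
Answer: 37810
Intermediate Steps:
d(V) = 2*V*(140 + V) (d(V) = (V + 140)*(V + V) = (140 + V)*(2*V) = 2*V*(140 + V))
42802 - d(16) = 42802 - 2*16*(140 + 16) = 42802 - 2*16*156 = 42802 - 1*4992 = 42802 - 4992 = 37810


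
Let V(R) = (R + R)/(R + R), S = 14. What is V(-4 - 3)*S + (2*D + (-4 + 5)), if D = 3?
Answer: 21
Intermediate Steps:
V(R) = 1 (V(R) = (2*R)/((2*R)) = (2*R)*(1/(2*R)) = 1)
V(-4 - 3)*S + (2*D + (-4 + 5)) = 1*14 + (2*3 + (-4 + 5)) = 14 + (6 + 1) = 14 + 7 = 21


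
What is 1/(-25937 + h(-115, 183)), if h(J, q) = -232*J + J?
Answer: 1/628 ≈ 0.0015924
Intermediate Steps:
h(J, q) = -231*J
1/(-25937 + h(-115, 183)) = 1/(-25937 - 231*(-115)) = 1/(-25937 + 26565) = 1/628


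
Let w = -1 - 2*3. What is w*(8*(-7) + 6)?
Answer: 350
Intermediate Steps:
w = -7 (w = -1 - 6 = -7)
w*(8*(-7) + 6) = -7*(8*(-7) + 6) = -7*(-56 + 6) = -7*(-50) = 350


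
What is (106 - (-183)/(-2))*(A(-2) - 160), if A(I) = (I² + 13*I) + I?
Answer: -2668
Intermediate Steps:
A(I) = I² + 14*I
(106 - (-183)/(-2))*(A(-2) - 160) = (106 - (-183)/(-2))*(-2*(14 - 2) - 160) = (106 - (-183)*(-1)/2)*(-2*12 - 160) = (106 - 1*183/2)*(-24 - 160) = (106 - 183/2)*(-184) = (29/2)*(-184) = -2668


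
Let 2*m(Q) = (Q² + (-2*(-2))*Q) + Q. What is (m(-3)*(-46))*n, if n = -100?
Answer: -13800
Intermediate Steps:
m(Q) = Q²/2 + 5*Q/2 (m(Q) = ((Q² + (-2*(-2))*Q) + Q)/2 = ((Q² + 4*Q) + Q)/2 = (Q² + 5*Q)/2 = Q²/2 + 5*Q/2)
(m(-3)*(-46))*n = (((½)*(-3)*(5 - 3))*(-46))*(-100) = (((½)*(-3)*2)*(-46))*(-100) = -3*(-46)*(-100) = 138*(-100) = -13800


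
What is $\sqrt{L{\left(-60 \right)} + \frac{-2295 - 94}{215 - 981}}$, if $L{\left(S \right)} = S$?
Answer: $\frac{i \sqrt{33375386}}{766} \approx 7.542 i$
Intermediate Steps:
$\sqrt{L{\left(-60 \right)} + \frac{-2295 - 94}{215 - 981}} = \sqrt{-60 + \frac{-2295 - 94}{215 - 981}} = \sqrt{-60 - \frac{2389}{-766}} = \sqrt{-60 - - \frac{2389}{766}} = \sqrt{-60 + \frac{2389}{766}} = \sqrt{- \frac{43571}{766}} = \frac{i \sqrt{33375386}}{766}$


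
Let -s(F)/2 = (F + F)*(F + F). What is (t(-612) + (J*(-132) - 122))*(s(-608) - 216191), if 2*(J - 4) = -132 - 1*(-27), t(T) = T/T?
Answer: -19932772343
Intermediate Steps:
t(T) = 1
J = -97/2 (J = 4 + (-132 - 1*(-27))/2 = 4 + (-132 + 27)/2 = 4 + (½)*(-105) = 4 - 105/2 = -97/2 ≈ -48.500)
s(F) = -8*F² (s(F) = -2*(F + F)*(F + F) = -2*2*F*2*F = -8*F²)
(t(-612) + (J*(-132) - 122))*(s(-608) - 216191) = (1 + (-97/2*(-132) - 122))*(-8*(-608)² - 216191) = (1 + (6402 - 122))*(-8*369664 - 216191) = (1 + 6280)*(-2957312 - 216191) = 6281*(-3173503) = -19932772343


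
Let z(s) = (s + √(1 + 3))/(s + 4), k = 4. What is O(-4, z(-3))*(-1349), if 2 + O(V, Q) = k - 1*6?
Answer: 5396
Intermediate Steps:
z(s) = (2 + s)/(4 + s) (z(s) = (s + √4)/(4 + s) = (s + 2)/(4 + s) = (2 + s)/(4 + s))
O(V, Q) = -4 (O(V, Q) = -2 + (4 - 1*6) = -2 + (4 - 6) = -2 - 2 = -4)
O(-4, z(-3))*(-1349) = -4*(-1349) = 5396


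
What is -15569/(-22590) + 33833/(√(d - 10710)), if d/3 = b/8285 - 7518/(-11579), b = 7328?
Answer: 15569/22590 - 33833*I*√24630316245833847090/513495234012 ≈ 0.6892 - 326.99*I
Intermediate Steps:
d = 441412626/95932015 (d = 3*(7328/8285 - 7518/(-11579)) = 3*(7328*(1/8285) - 7518*(-1/11579)) = 3*(7328/8285 + 7518/11579) = 3*(147137542/95932015) = 441412626/95932015 ≈ 4.6013)
-15569/(-22590) + 33833/(√(d - 10710)) = -15569/(-22590) + 33833/(√(441412626/95932015 - 10710)) = -15569*(-1/22590) + 33833/(√(-1026990468024/95932015)) = 15569/22590 + 33833/((2*I*√24630316245833847090/95932015)) = 15569/22590 + 33833*(-I*√24630316245833847090/513495234012) = 15569/22590 - 33833*I*√24630316245833847090/513495234012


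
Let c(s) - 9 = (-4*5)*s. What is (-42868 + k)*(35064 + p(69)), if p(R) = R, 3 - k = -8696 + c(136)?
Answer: -1105213914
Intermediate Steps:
c(s) = 9 - 20*s (c(s) = 9 + (-4*5)*s = 9 - 20*s)
k = 11410 (k = 3 - (-8696 + (9 - 20*136)) = 3 - (-8696 + (9 - 2720)) = 3 - (-8696 - 2711) = 3 - 1*(-11407) = 3 + 11407 = 11410)
(-42868 + k)*(35064 + p(69)) = (-42868 + 11410)*(35064 + 69) = -31458*35133 = -1105213914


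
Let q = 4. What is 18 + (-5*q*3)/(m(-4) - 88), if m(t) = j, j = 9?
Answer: 1482/79 ≈ 18.759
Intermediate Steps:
m(t) = 9
18 + (-5*q*3)/(m(-4) - 88) = 18 + (-5*4*3)/(9 - 88) = 18 + (-20*3)/(-79) = 18 - 1/79*(-60) = 18 + 60/79 = 1482/79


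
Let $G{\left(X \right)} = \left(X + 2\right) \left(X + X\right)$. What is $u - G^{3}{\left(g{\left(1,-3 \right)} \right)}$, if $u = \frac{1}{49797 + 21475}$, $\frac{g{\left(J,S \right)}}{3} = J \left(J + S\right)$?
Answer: $- \frac{7882113023}{71272} \approx -1.1059 \cdot 10^{5}$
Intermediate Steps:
$g{\left(J,S \right)} = 3 J \left(J + S\right)$
$G{\left(X \right)} = 2 X \left(2 + X\right)$ ($G{\left(X \right)} = \left(2 + X\right) 2 X = 2 X \left(2 + X\right)$)
$u = \frac{1}{71272} \approx 1.4031 \cdot 10^{-5}$
$u - G^{3}{\left(g{\left(1,-3 \right)} \right)} = \frac{1}{71272} - \left(2 \cdot 3 \cdot 1 \left(1 - 3\right) \left(2 + 3 \cdot 1 \left(1 - 3\right)\right)\right)^{3} = \frac{1}{71272} - \left(2 \cdot 3 \cdot 1 \left(-2\right) \left(2 + 3 \cdot 1 \left(-2\right)\right)\right)^{3} = \frac{1}{71272} - \left(2 \left(-6\right) \left(2 - 6\right)\right)^{3} = \frac{1}{71272} - \left(2 \left(-6\right) \left(-4\right)\right)^{3} = \frac{1}{71272} - 48^{3} = \frac{1}{71272} - 110592 = - \frac{7882113023}{71272}$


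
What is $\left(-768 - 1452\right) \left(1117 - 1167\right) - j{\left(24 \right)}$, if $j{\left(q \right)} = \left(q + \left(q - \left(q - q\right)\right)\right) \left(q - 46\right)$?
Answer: $112056$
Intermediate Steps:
$j{\left(q \right)} = 2 q \left(-46 + q\right)$ ($j{\left(q \right)} = \left(q + \left(q - 0\right)\right) \left(-46 + q\right) = \left(q + \left(q + 0\right)\right) \left(-46 + q\right) = \left(q + q\right) \left(-46 + q\right) = 2 q \left(-46 + q\right)$)
$\left(-768 - 1452\right) \left(1117 - 1167\right) - j{\left(24 \right)} = \left(-768 - 1452\right) \left(1117 - 1167\right) - 2 \cdot 24 \left(-46 + 24\right) = \left(-2220\right) \left(-50\right) - 2 \cdot 24 \left(-22\right) = 111000 - -1056 = 111000 + 1056 = 112056$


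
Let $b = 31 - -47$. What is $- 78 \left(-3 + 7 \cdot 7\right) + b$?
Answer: $-3510$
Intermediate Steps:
$b = 78$ ($b = 31 + 47 = 78$)
$- 78 \left(-3 + 7 \cdot 7\right) + b = - 78 \left(-3 + 7 \cdot 7\right) + 78 = - 78 \left(-3 + 49\right) + 78 = \left(-78\right) 46 + 78 = -3588 + 78 = -3510$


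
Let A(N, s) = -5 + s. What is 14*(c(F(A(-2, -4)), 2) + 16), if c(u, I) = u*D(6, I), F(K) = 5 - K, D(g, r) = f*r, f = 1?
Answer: 616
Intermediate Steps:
D(g, r) = r (D(g, r) = 1*r = r)
c(u, I) = I*u (c(u, I) = u*I = I*u)
14*(c(F(A(-2, -4)), 2) + 16) = 14*(2*(5 - (-5 - 4)) + 16) = 14*(2*(5 - 1*(-9)) + 16) = 14*(2*(5 + 9) + 16) = 14*(2*14 + 16) = 14*(28 + 16) = 14*44 = 616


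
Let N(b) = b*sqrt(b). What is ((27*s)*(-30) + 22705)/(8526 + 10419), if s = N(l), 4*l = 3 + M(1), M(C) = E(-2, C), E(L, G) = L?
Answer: 18083/15156 ≈ 1.1931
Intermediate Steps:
M(C) = -2
l = 1/4 (l = (3 - 2)/4 = (1/4)*1 = 1/4 ≈ 0.25000)
N(b) = b**(3/2)
s = 1/8 (s = (1/4)**(3/2) = 1/8 ≈ 0.12500)
((27*s)*(-30) + 22705)/(8526 + 10419) = ((27*(1/8))*(-30) + 22705)/(8526 + 10419) = ((27/8)*(-30) + 22705)/18945 = (-405/4 + 22705)*(1/18945) = (90415/4)*(1/18945) = 18083/15156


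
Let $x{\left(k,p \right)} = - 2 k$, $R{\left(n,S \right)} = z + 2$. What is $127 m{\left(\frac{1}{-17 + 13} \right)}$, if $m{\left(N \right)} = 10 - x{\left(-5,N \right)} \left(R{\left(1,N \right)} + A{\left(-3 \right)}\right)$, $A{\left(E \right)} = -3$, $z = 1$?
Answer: $1270$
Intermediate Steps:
$R{\left(n,S \right)} = 3$ ($R{\left(n,S \right)} = 1 + 2 = 3$)
$m{\left(N \right)} = 10$ ($m{\left(N \right)} = 10 - \left(-2\right) \left(-5\right) \left(3 - 3\right) = 10 - 10 \cdot 0 = 10 - 0 = 10 + 0 = 10$)
$127 m{\left(\frac{1}{-17 + 13} \right)} = 127 \cdot 10 = 1270$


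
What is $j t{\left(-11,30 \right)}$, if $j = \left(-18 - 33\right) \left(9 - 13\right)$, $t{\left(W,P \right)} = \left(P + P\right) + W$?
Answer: $9996$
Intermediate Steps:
$t{\left(W,P \right)} = W + 2 P$ ($t{\left(W,P \right)} = 2 P + W = W + 2 P$)
$j = 204$ ($j = \left(-51\right) \left(-4\right) = 204$)
$j t{\left(-11,30 \right)} = 204 \left(-11 + 2 \cdot 30\right) = 204 \left(-11 + 60\right) = 204 \cdot 49 = 9996$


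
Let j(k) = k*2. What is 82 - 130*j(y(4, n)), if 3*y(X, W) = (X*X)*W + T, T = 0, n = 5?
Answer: -20554/3 ≈ -6851.3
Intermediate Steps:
y(X, W) = W*X²/3 (y(X, W) = ((X*X)*W + 0)/3 = (X²*W + 0)/3 = (W*X² + 0)/3 = (W*X²)/3 = W*X²/3)
j(k) = 2*k
82 - 130*j(y(4, n)) = 82 - 260*(⅓)*5*4² = 82 - 260*(⅓)*5*16 = 82 - 260*80/3 = 82 - 130*160/3 = 82 - 20800/3 = -20554/3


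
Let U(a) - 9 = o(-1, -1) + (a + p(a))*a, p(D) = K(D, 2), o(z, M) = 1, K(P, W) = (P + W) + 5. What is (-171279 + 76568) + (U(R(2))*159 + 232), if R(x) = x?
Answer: -89391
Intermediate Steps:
K(P, W) = 5 + P + W
p(D) = 7 + D (p(D) = 5 + D + 2 = 7 + D)
U(a) = 10 + a*(7 + 2*a) (U(a) = 9 + (1 + (a + (7 + a))*a) = 9 + (1 + (7 + 2*a)*a) = 9 + (1 + a*(7 + 2*a)) = 10 + a*(7 + 2*a))
(-171279 + 76568) + (U(R(2))*159 + 232) = (-171279 + 76568) + ((10 + 2² + 2*(7 + 2))*159 + 232) = -94711 + ((10 + 4 + 2*9)*159 + 232) = -94711 + ((10 + 4 + 18)*159 + 232) = -94711 + (32*159 + 232) = -94711 + (5088 + 232) = -94711 + 5320 = -89391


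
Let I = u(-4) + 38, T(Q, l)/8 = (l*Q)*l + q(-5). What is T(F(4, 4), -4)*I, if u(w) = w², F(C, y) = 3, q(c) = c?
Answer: 18576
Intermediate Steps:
T(Q, l) = -40 + 8*Q*l² (T(Q, l) = 8*((l*Q)*l - 5) = 8*((Q*l)*l - 5) = 8*(Q*l² - 5) = 8*(-5 + Q*l²) = -40 + 8*Q*l²)
I = 54 (I = (-4)² + 38 = 16 + 38 = 54)
T(F(4, 4), -4)*I = (-40 + 8*3*(-4)²)*54 = (-40 + 8*3*16)*54 = (-40 + 384)*54 = 344*54 = 18576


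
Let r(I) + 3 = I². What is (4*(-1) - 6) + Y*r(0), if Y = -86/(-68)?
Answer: -469/34 ≈ -13.794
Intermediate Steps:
Y = 43/34 (Y = -86*(-1/68) = 43/34 ≈ 1.2647)
r(I) = -3 + I²
(4*(-1) - 6) + Y*r(0) = (4*(-1) - 6) + 43*(-3 + 0²)/34 = (-4 - 6) + 43*(-3 + 0)/34 = -10 + (43/34)*(-3) = -10 - 129/34 = -469/34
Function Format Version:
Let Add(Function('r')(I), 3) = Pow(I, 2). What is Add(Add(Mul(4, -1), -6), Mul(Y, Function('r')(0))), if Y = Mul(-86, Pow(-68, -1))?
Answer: Rational(-469, 34) ≈ -13.794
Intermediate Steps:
Y = Rational(43, 34) (Y = Mul(-86, Rational(-1, 68)) = Rational(43, 34) ≈ 1.2647)
Function('r')(I) = Add(-3, Pow(I, 2))
Add(Add(Mul(4, -1), -6), Mul(Y, Function('r')(0))) = Add(Add(Mul(4, -1), -6), Mul(Rational(43, 34), Add(-3, Pow(0, 2)))) = Add(Add(-4, -6), Mul(Rational(43, 34), Add(-3, 0))) = Add(-10, Mul(Rational(43, 34), -3)) = Add(-10, Rational(-129, 34)) = Rational(-469, 34)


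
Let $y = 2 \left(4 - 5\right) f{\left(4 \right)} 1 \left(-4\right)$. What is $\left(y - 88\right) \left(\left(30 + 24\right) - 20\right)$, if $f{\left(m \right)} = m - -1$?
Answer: $-1632$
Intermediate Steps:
$f{\left(m \right)} = 1 + m$ ($f{\left(m \right)} = m + 1 = 1 + m$)
$y = 40$ ($y = 2 \left(4 - 5\right) \left(1 + 4\right) 1 \left(-4\right) = 2 \left(-1\right) 5 \left(-4\right) = \left(-2\right) 5 \left(-4\right) = \left(-10\right) \left(-4\right) = 40$)
$\left(y - 88\right) \left(\left(30 + 24\right) - 20\right) = \left(40 - 88\right) \left(\left(30 + 24\right) - 20\right) = - 48 \left(54 - 20\right) = \left(-48\right) 34 = -1632$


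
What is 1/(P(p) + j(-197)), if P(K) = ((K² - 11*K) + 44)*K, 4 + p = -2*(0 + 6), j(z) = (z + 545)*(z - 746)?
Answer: -1/335780 ≈ -2.9781e-6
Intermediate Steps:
j(z) = (-746 + z)*(545 + z) (j(z) = (545 + z)*(-746 + z) = (-746 + z)*(545 + z))
p = -16 (p = -4 - 2*(0 + 6) = -4 - 2*6 = -4 - 12 = -16)
P(K) = K*(44 + K² - 11*K) (P(K) = (44 + K² - 11*K)*K = K*(44 + K² - 11*K))
1/(P(p) + j(-197)) = 1/(-16*(44 + (-16)² - 11*(-16)) + (-406570 + (-197)² - 201*(-197))) = 1/(-16*(44 + 256 + 176) + (-406570 + 38809 + 39597)) = 1/(-16*476 - 328164) = 1/(-7616 - 328164) = 1/(-335780) = -1/335780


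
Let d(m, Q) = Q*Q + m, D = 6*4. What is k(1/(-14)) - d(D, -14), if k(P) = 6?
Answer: -214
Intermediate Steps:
D = 24
d(m, Q) = m + Q**2 (d(m, Q) = Q**2 + m = m + Q**2)
k(1/(-14)) - d(D, -14) = 6 - (24 + (-14)**2) = 6 - (24 + 196) = 6 - 1*220 = 6 - 220 = -214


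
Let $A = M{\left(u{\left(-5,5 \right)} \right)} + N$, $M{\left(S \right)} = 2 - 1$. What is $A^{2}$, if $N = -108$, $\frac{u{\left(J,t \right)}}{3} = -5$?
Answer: $11449$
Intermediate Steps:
$u{\left(J,t \right)} = -15$ ($u{\left(J,t \right)} = 3 \left(-5\right) = -15$)
$M{\left(S \right)} = 1$ ($M{\left(S \right)} = 2 - 1 = 1$)
$A = -107$ ($A = 1 - 108 = -107$)
$A^{2} = \left(-107\right)^{2} = 11449$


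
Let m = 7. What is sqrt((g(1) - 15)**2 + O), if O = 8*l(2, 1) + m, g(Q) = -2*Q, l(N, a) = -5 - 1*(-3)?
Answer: 2*sqrt(70) ≈ 16.733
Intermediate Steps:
l(N, a) = -2 (l(N, a) = -5 + 3 = -2)
O = -9 (O = 8*(-2) + 7 = -16 + 7 = -9)
sqrt((g(1) - 15)**2 + O) = sqrt((-2*1 - 15)**2 - 9) = sqrt((-2 - 15)**2 - 9) = sqrt((-17)**2 - 9) = sqrt(289 - 9) = sqrt(280) = 2*sqrt(70)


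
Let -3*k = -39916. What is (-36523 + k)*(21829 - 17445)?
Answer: -305358752/3 ≈ -1.0179e+8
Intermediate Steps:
k = 39916/3 (k = -⅓*(-39916) = 39916/3 ≈ 13305.)
(-36523 + k)*(21829 - 17445) = (-36523 + 39916/3)*(21829 - 17445) = -69653/3*4384 = -305358752/3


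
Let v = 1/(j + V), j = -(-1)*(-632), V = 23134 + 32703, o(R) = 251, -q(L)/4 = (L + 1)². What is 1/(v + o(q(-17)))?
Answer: 55205/13856456 ≈ 0.0039841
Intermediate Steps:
q(L) = -4*(1 + L)² (q(L) = -4*(L + 1)² = -4*(1 + L)²)
V = 55837
j = -632 (j = -1*632 = -632)
v = 1/55205 (v = 1/(-632 + 55837) = 1/55205 ≈ 1.8114e-5)
1/(v + o(q(-17))) = 1/(1/55205 + 251) = 1/(13856456/55205) = 55205/13856456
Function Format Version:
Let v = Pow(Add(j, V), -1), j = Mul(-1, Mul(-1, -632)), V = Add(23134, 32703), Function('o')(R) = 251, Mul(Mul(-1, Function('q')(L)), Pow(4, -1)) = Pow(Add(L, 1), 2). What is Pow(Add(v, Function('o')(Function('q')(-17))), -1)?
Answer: Rational(55205, 13856456) ≈ 0.0039841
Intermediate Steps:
Function('q')(L) = Mul(-4, Pow(Add(1, L), 2)) (Function('q')(L) = Mul(-4, Pow(Add(L, 1), 2)) = Mul(-4, Pow(Add(1, L), 2)))
V = 55837
j = -632 (j = Mul(-1, 632) = -632)
v = Rational(1, 55205) (v = Pow(Add(-632, 55837), -1) = Pow(55205, -1) = Rational(1, 55205) ≈ 1.8114e-5)
Pow(Add(v, Function('o')(Function('q')(-17))), -1) = Pow(Add(Rational(1, 55205), 251), -1) = Pow(Rational(13856456, 55205), -1) = Rational(55205, 13856456)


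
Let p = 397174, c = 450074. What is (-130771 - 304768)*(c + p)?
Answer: -369009546672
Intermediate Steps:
(-130771 - 304768)*(c + p) = (-130771 - 304768)*(450074 + 397174) = -435539*847248 = -369009546672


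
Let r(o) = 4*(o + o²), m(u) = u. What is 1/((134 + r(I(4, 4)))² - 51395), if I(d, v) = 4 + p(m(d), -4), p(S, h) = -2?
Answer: -1/26431 ≈ -3.7834e-5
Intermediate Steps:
I(d, v) = 2 (I(d, v) = 4 - 2 = 2)
r(o) = 4*o + 4*o²
1/((134 + r(I(4, 4)))² - 51395) = 1/((134 + 4*2*(1 + 2))² - 51395) = 1/((134 + 4*2*3)² - 51395) = 1/((134 + 24)² - 51395) = 1/(158² - 51395) = 1/(24964 - 51395) = 1/(-26431) = -1/26431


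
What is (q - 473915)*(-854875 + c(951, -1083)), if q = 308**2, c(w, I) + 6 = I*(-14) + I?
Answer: 318706838902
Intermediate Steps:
c(w, I) = -6 - 13*I (c(w, I) = -6 + (I*(-14) + I) = -6 + (-14*I + I) = -6 - 13*I)
q = 94864
(q - 473915)*(-854875 + c(951, -1083)) = (94864 - 473915)*(-854875 + (-6 - 13*(-1083))) = -379051*(-854875 + (-6 + 14079)) = -379051*(-854875 + 14073) = -379051*(-840802) = 318706838902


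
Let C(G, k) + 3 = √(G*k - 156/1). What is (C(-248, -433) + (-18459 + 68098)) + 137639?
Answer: 187275 + 2*√26807 ≈ 1.8760e+5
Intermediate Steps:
C(G, k) = -3 + √(-156 + G*k) (C(G, k) = -3 + √(G*k - 156/1) = -3 + √(G*k - 156*1) = -3 + √(G*k - 156) = -3 + √(-156 + G*k))
(C(-248, -433) + (-18459 + 68098)) + 137639 = ((-3 + √(-156 - 248*(-433))) + (-18459 + 68098)) + 137639 = ((-3 + √(-156 + 107384)) + 49639) + 137639 = ((-3 + √107228) + 49639) + 137639 = ((-3 + 2*√26807) + 49639) + 137639 = (49636 + 2*√26807) + 137639 = 187275 + 2*√26807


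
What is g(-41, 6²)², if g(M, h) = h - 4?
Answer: 1024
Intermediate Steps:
g(M, h) = -4 + h
g(-41, 6²)² = (-4 + 6²)² = (-4 + 36)² = 32² = 1024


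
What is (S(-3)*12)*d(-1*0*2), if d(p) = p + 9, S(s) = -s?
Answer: 324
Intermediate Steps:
d(p) = 9 + p
(S(-3)*12)*d(-1*0*2) = (-1*(-3)*12)*(9 - 1*0*2) = (3*12)*(9 + 0*2) = 36*(9 + 0) = 36*9 = 324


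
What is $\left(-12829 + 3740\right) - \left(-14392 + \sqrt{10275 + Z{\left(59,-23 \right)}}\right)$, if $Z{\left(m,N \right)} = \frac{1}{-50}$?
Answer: $5303 - \frac{\sqrt{1027498}}{10} \approx 5201.6$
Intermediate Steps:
$Z{\left(m,N \right)} = - \frac{1}{50}$
$\left(-12829 + 3740\right) - \left(-14392 + \sqrt{10275 + Z{\left(59,-23 \right)}}\right) = \left(-12829 + 3740\right) + \left(14392 - \sqrt{10275 - \frac{1}{50}}\right) = -9089 + \left(14392 - \sqrt{\frac{513749}{50}}\right) = -9089 + \left(14392 - \frac{\sqrt{1027498}}{10}\right) = 5303 - \frac{\sqrt{1027498}}{10}$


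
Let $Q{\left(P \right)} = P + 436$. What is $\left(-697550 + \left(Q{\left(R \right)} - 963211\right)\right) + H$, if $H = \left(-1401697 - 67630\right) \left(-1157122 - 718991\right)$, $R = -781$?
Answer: $2756621824845$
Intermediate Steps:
$Q{\left(P \right)} = 436 + P$
$H = 2756623485951$ ($H = \left(-1469327\right) \left(-1876113\right) = 2756623485951$)
$\left(-697550 + \left(Q{\left(R \right)} - 963211\right)\right) + H = \left(-697550 + \left(\left(436 - 781\right) - 963211\right)\right) + 2756623485951 = \left(-697550 - 963556\right) + 2756623485951 = -1661106 + 2756623485951 = 2756621824845$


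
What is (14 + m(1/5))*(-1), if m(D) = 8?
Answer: -22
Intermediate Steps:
(14 + m(1/5))*(-1) = (14 + 8)*(-1) = 22*(-1) = -22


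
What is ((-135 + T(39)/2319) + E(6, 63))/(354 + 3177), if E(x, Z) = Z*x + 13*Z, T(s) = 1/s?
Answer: 96048343/319347171 ≈ 0.30076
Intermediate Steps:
E(x, Z) = 13*Z + Z*x
((-135 + T(39)/2319) + E(6, 63))/(354 + 3177) = ((-135 + 1/(39*2319)) + 63*(13 + 6))/(354 + 3177) = ((-135 + (1/39)*(1/2319)) + 63*19)/3531 = ((-135 + 1/90441) + 1197)*(1/3531) = (-12209534/90441 + 1197)*(1/3531) = (96048343/90441)*(1/3531) = 96048343/319347171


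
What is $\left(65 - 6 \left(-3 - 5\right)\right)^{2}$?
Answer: $12769$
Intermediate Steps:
$\left(65 - 6 \left(-3 - 5\right)\right)^{2} = \left(65 - -48\right)^{2} = \left(65 + 48\right)^{2} = 113^{2} = 12769$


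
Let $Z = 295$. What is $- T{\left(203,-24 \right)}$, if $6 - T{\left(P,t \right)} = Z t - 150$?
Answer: $-7236$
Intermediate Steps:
$T{\left(P,t \right)} = 156 - 295 t$ ($T{\left(P,t \right)} = 6 - \left(295 t - 150\right) = 6 - \left(-150 + 295 t\right) = 156 - 295 t$)
$- T{\left(203,-24 \right)} = - (156 - -7080) = - (156 + 7080) = \left(-1\right) 7236 = -7236$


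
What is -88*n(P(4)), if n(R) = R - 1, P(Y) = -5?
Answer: 528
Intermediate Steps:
n(R) = -1 + R
-88*n(P(4)) = -88*(-1 - 5) = -88*(-6) = 528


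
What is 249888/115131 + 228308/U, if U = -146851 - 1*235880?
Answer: 23118185260/14688067587 ≈ 1.5739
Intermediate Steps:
U = -382731 (U = -146851 - 235880 = -382731)
249888/115131 + 228308/U = 249888/115131 + 228308/(-382731) = 249888*(1/115131) + 228308*(-1/382731) = 83296/38377 - 228308/382731 = 23118185260/14688067587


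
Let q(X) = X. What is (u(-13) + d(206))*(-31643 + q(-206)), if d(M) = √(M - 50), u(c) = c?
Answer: 414037 - 63698*√39 ≈ 16243.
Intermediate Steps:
d(M) = √(-50 + M)
(u(-13) + d(206))*(-31643 + q(-206)) = (-13 + √(-50 + 206))*(-31643 - 206) = (-13 + √156)*(-31849) = (-13 + 2*√39)*(-31849) = 414037 - 63698*√39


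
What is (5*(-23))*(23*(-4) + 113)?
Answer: -2415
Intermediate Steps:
(5*(-23))*(23*(-4) + 113) = -115*(-92 + 113) = -115*21 = -2415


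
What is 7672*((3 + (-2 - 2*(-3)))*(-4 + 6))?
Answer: 107408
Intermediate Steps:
7672*((3 + (-2 - 2*(-3)))*(-4 + 6)) = 7672*((3 + (-2 + 6))*2) = 7672*((3 + 4)*2) = 7672*(7*2) = 7672*14 = 107408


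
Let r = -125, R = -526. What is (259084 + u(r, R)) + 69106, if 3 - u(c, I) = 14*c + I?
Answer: 330469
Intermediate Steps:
u(c, I) = 3 - I - 14*c (u(c, I) = 3 - (14*c + I) = 3 - (I + 14*c) = 3 + (-I - 14*c) = 3 - I - 14*c)
(259084 + u(r, R)) + 69106 = (259084 + (3 - 1*(-526) - 14*(-125))) + 69106 = (259084 + (3 + 526 + 1750)) + 69106 = (259084 + 2279) + 69106 = 261363 + 69106 = 330469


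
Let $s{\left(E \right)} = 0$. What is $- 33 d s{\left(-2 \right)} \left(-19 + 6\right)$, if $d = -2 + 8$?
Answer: $0$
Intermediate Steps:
$d = 6$
$- 33 d s{\left(-2 \right)} \left(-19 + 6\right) = \left(-33\right) 6 \cdot 0 \left(-19 + 6\right) = - 198 \cdot 0 \left(-13\right) = \left(-198\right) 0 = 0$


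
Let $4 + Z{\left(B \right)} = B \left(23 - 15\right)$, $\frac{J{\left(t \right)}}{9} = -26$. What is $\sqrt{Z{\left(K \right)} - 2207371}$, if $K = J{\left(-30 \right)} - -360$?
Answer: $i \sqrt{2206367} \approx 1485.4 i$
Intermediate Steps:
$J{\left(t \right)} = -234$ ($J{\left(t \right)} = 9 \left(-26\right) = -234$)
$K = 126$ ($K = -234 - -360 = -234 + 360 = 126$)
$Z{\left(B \right)} = -4 + 8 B$ ($Z{\left(B \right)} = -4 + B \left(23 - 15\right) = -4 + B 8 = -4 + 8 B$)
$\sqrt{Z{\left(K \right)} - 2207371} = \sqrt{\left(-4 + 8 \cdot 126\right) - 2207371} = \sqrt{\left(-4 + 1008\right) - 2207371} = \sqrt{1004 - 2207371} = \sqrt{-2206367} = i \sqrt{2206367}$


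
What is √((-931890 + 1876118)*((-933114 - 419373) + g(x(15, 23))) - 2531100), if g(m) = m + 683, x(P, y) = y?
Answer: 4*I*√79774500073 ≈ 1.1298e+6*I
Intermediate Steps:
g(m) = 683 + m
√((-931890 + 1876118)*((-933114 - 419373) + g(x(15, 23))) - 2531100) = √((-931890 + 1876118)*((-933114 - 419373) + (683 + 23)) - 2531100) = √(944228*(-1352487 + 706) - 2531100) = √(944228*(-1351781) - 2531100) = √(-1276389470068 - 2531100) = √(-1276392001168) = 4*I*√79774500073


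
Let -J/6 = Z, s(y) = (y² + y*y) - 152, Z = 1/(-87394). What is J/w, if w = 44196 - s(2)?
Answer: 1/645841660 ≈ 1.5484e-9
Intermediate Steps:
Z = -1/87394 ≈ -1.1442e-5
s(y) = -152 + 2*y² (s(y) = (y² + y²) - 152 = 2*y² - 152 = -152 + 2*y²)
J = 3/43697 (J = -6*(-1/87394) = 3/43697 ≈ 6.8655e-5)
w = 44340 (w = 44196 - (-152 + 2*2²) = 44196 - (-152 + 2*4) = 44196 - (-152 + 8) = 44196 - 1*(-144) = 44196 + 144 = 44340)
J/w = (3/43697)/44340 = (3/43697)*(1/44340) = 1/645841660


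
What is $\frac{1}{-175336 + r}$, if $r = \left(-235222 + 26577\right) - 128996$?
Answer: $- \frac{1}{512977} \approx -1.9494 \cdot 10^{-6}$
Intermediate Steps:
$r = -337641$ ($r = -208645 - 128996 = -337641$)
$\frac{1}{-175336 + r} = \frac{1}{-175336 - 337641} = \frac{1}{-512977} = - \frac{1}{512977}$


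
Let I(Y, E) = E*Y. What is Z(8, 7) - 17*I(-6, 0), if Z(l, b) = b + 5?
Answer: 12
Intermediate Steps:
Z(l, b) = 5 + b
Z(8, 7) - 17*I(-6, 0) = (5 + 7) - 0*(-6) = 12 - 17*0 = 12 + 0 = 12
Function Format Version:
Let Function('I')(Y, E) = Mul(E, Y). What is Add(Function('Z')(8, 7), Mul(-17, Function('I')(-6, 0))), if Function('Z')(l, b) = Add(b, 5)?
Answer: 12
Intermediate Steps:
Function('Z')(l, b) = Add(5, b)
Add(Function('Z')(8, 7), Mul(-17, Function('I')(-6, 0))) = Add(Add(5, 7), Mul(-17, Mul(0, -6))) = Add(12, Mul(-17, 0)) = Add(12, 0) = 12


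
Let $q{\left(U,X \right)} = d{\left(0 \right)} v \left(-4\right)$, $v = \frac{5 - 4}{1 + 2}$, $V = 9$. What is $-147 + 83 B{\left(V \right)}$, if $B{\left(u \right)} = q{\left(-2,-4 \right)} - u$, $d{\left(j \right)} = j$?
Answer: $-894$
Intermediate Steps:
$v = \frac{1}{3}$ ($v = 1 \cdot \frac{1}{3} = \frac{1}{3} \approx 0.33333$)
$q{\left(U,X \right)} = 0$ ($q{\left(U,X \right)} = 0 \cdot \frac{1}{3} \left(-4\right) = 0 \left(-4\right) = 0$)
$B{\left(u \right)} = - u$ ($B{\left(u \right)} = 0 - u = - u$)
$-147 + 83 B{\left(V \right)} = -147 + 83 \left(\left(-1\right) 9\right) = -147 + 83 \left(-9\right) = -147 - 747 = -894$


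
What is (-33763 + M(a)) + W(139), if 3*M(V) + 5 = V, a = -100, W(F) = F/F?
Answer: -33797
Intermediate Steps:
W(F) = 1
M(V) = -5/3 + V/3
(-33763 + M(a)) + W(139) = (-33763 + (-5/3 + (1/3)*(-100))) + 1 = (-33763 + (-5/3 - 100/3)) + 1 = (-33763 - 35) + 1 = -33798 + 1 = -33797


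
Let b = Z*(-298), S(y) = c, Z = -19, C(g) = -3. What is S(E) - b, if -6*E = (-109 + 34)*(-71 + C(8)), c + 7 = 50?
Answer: -5619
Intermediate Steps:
c = 43 (c = -7 + 50 = 43)
E = -925 (E = -(-109 + 34)*(-71 - 3)/6 = -(-25)*(-74)/2 = -⅙*5550 = -925)
S(y) = 43
b = 5662 (b = -19*(-298) = 5662)
S(E) - b = 43 - 1*5662 = 43 - 5662 = -5619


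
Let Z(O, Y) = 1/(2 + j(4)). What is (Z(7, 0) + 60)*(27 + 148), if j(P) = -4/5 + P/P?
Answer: 116375/11 ≈ 10580.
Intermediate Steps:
j(P) = ⅕ (j(P) = -4*⅕ + 1 = -⅘ + 1 = ⅕)
Z(O, Y) = 5/11 (Z(O, Y) = 1/(2 + ⅕) = 1/(11/5) = 5/11)
(Z(7, 0) + 60)*(27 + 148) = (5/11 + 60)*(27 + 148) = (665/11)*175 = 116375/11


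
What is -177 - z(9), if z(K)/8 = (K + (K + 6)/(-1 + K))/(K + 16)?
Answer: -4512/25 ≈ -180.48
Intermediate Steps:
z(K) = 8*(K + (6 + K)/(-1 + K))/(16 + K) (z(K) = 8*((K + (K + 6)/(-1 + K))/(K + 16)) = 8*((K + (6 + K)/(-1 + K))/(16 + K)) = 8*(K + (6 + K)/(-1 + K))/(16 + K))
-177 - z(9) = -177 - 8*(6 + 9**2)/(-16 + 9**2 + 15*9) = -177 - 8*(6 + 81)/(-16 + 81 + 135) = -177 - 8*87/200 = -177 - 1*87/25 = -177 - 87/25 = -4512/25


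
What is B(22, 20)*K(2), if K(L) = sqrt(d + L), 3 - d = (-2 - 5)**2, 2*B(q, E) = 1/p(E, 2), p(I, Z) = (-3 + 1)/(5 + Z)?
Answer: -7*I*sqrt(11)/2 ≈ -11.608*I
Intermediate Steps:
p(I, Z) = -2/(5 + Z)
B(q, E) = -7/4 (B(q, E) = 1/(2*((-2/(5 + 2)))) = 1/(2*((-2/7))) = 1/(2*((-2*1/7))) = 1/(2*(-2/7)) = (1/2)*(-7/2) = -7/4)
d = -46 (d = 3 - (-2 - 5)**2 = 3 - 1*(-7)**2 = 3 - 1*49 = 3 - 49 = -46)
K(L) = sqrt(-46 + L)
B(22, 20)*K(2) = -7*sqrt(-46 + 2)/4 = -7*I*sqrt(11)/2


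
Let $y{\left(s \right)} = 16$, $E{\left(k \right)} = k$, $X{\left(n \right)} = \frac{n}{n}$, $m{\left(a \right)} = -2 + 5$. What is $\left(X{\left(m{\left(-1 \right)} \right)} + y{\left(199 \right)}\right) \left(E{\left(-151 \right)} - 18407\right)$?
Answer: $-315486$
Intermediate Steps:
$m{\left(a \right)} = 3$
$X{\left(n \right)} = 1$
$\left(X{\left(m{\left(-1 \right)} \right)} + y{\left(199 \right)}\right) \left(E{\left(-151 \right)} - 18407\right) = \left(1 + 16\right) \left(-151 - 18407\right) = 17 \left(-18558\right) = -315486$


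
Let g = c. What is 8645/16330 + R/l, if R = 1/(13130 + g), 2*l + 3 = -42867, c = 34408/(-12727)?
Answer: 140723665518917/265820413343055 ≈ 0.52939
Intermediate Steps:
c = -3128/1157 (c = 34408*(-1/12727) = -3128/1157 ≈ -2.7035)
l = -21435 (l = -3/2 + (½)*(-42867) = -3/2 - 42867/2 = -21435)
g = -3128/1157 ≈ -2.7035
R = 1157/15188282 (R = 1/(13130 - 3128/1157) = 1/(15188282/1157) = 1157/15188282 ≈ 7.6177e-5)
8645/16330 + R/l = 8645/16330 + (1157/15188282)/(-21435) = 8645*(1/16330) + (1157/15188282)*(-1/21435) = 1729/3266 - 1157/325560824670 = 140723665518917/265820413343055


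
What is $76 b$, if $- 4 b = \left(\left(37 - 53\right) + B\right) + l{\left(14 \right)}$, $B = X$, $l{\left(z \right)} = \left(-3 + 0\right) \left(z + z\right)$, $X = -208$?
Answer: $5852$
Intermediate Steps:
$l{\left(z \right)} = - 6 z$ ($l{\left(z \right)} = - 3 \cdot 2 z = - 6 z$)
$B = -208$
$b = 77$ ($b = - \frac{\left(\left(37 - 53\right) - 208\right) - 84}{4} = - \frac{\left(-16 - 208\right) - 84}{4} = - \frac{-224 - 84}{4} = \left(- \frac{1}{4}\right) \left(-308\right) = 77$)
$76 b = 76 \cdot 77 = 5852$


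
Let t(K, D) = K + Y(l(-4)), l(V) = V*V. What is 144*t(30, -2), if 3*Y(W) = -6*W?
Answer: -288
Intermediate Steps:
l(V) = V**2
Y(W) = -2*W (Y(W) = (-6*W)/3 = -2*W)
t(K, D) = -32 + K (t(K, D) = K - 2*(-4)**2 = K - 2*16 = K - 32 = -32 + K)
144*t(30, -2) = 144*(-32 + 30) = 144*(-2) = -288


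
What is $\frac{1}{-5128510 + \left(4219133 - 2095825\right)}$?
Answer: $- \frac{1}{3005202} \approx -3.3276 \cdot 10^{-7}$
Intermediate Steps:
$\frac{1}{-5128510 + \left(4219133 - 2095825\right)} = \frac{1}{-5128510 + 2123308} = \frac{1}{-3005202} = - \frac{1}{3005202}$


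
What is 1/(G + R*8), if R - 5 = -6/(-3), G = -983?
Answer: -1/927 ≈ -0.0010787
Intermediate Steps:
R = 7 (R = 5 - 6/(-3) = 5 - 6*(-⅓) = 5 + 2 = 7)
1/(G + R*8) = 1/(-983 + 7*8) = 1/(-983 + 56) = 1/(-927) = -1/927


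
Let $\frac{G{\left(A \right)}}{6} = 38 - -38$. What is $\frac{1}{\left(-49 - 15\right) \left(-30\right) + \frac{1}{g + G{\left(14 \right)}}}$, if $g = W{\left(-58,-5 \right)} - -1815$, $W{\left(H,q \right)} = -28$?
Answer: $\frac{2243}{4306561} \approx 0.00052083$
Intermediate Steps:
$G{\left(A \right)} = 456$ ($G{\left(A \right)} = 6 \left(38 - -38\right) = 6 \left(38 + 38\right) = 6 \cdot 76 = 456$)
$g = 1787$ ($g = -28 - -1815 = -28 + 1815 = 1787$)
$\frac{1}{\left(-49 - 15\right) \left(-30\right) + \frac{1}{g + G{\left(14 \right)}}} = \frac{1}{\left(-49 - 15\right) \left(-30\right) + \frac{1}{1787 + 456}} = \frac{1}{\left(-64\right) \left(-30\right) + \frac{1}{2243}} = \frac{1}{1920 + \frac{1}{2243}} = \frac{1}{\frac{4306561}{2243}} = \frac{2243}{4306561}$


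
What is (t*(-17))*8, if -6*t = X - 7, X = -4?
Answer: -748/3 ≈ -249.33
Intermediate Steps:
t = 11/6 (t = -(-4 - 7)/6 = -⅙*(-11) = 11/6 ≈ 1.8333)
(t*(-17))*8 = ((11/6)*(-17))*8 = -187/6*8 = -748/3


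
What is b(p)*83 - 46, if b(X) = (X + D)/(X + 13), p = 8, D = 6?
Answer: 28/3 ≈ 9.3333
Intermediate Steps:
b(X) = (6 + X)/(13 + X) (b(X) = (X + 6)/(X + 13) = (6 + X)/(13 + X))
b(p)*83 - 46 = ((6 + 8)/(13 + 8))*83 - 46 = (14/21)*83 - 46 = ((1/21)*14)*83 - 46 = (⅔)*83 - 46 = 166/3 - 46 = 28/3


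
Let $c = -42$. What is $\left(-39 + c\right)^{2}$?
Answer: $6561$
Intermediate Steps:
$\left(-39 + c\right)^{2} = \left(-39 - 42\right)^{2} = \left(-81\right)^{2} = 6561$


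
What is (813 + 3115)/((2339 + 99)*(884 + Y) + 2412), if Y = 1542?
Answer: 491/739625 ≈ 0.00066385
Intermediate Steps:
(813 + 3115)/((2339 + 99)*(884 + Y) + 2412) = (813 + 3115)/((2339 + 99)*(884 + 1542) + 2412) = 3928/(2438*2426 + 2412) = 3928/(5914588 + 2412) = 3928/5917000 = 3928*(1/5917000) = 491/739625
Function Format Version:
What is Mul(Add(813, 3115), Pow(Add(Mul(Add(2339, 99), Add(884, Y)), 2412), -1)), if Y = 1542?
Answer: Rational(491, 739625) ≈ 0.00066385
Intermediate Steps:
Mul(Add(813, 3115), Pow(Add(Mul(Add(2339, 99), Add(884, Y)), 2412), -1)) = Mul(Add(813, 3115), Pow(Add(Mul(Add(2339, 99), Add(884, 1542)), 2412), -1)) = Mul(3928, Pow(Add(Mul(2438, 2426), 2412), -1)) = Mul(3928, Pow(Add(5914588, 2412), -1)) = Mul(3928, Pow(5917000, -1)) = Mul(3928, Rational(1, 5917000)) = Rational(491, 739625)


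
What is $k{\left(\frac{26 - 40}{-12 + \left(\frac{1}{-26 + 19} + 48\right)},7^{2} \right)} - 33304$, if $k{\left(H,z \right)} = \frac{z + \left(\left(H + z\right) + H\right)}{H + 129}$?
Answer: $- \frac{1075062022}{32281} \approx -33303.0$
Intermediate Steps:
$k{\left(H,z \right)} = \frac{2 H + 2 z}{129 + H}$ ($k{\left(H,z \right)} = \frac{z + \left(z + 2 H\right)}{129 + H} = \frac{2 H + 2 z}{129 + H}$)
$k{\left(\frac{26 - 40}{-12 + \left(\frac{1}{-26 + 19} + 48\right)},7^{2} \right)} - 33304 = \frac{2 \left(\frac{26 - 40}{-12 + \left(\frac{1}{-26 + 19} + 48\right)} + 7^{2}\right)}{129 + \frac{26 - 40}{-12 + \left(\frac{1}{-26 + 19} + 48\right)}} - 33304 = \frac{2 \left(- \frac{14}{-12 + \left(\frac{1}{-7} + 48\right)} + 49\right)}{129 - \frac{14}{-12 + \left(\frac{1}{-7} + 48\right)}} - 33304 = \frac{2 \left(- \frac{14}{-12 + \left(- \frac{1}{7} + 48\right)} + 49\right)}{129 - \frac{14}{-12 + \left(- \frac{1}{7} + 48\right)}} - 33304 = \frac{2 \left(- \frac{14}{-12 + \frac{335}{7}} + 49\right)}{129 - \frac{14}{-12 + \frac{335}{7}}} - 33304 = \frac{2 \left(- \frac{14}{\frac{251}{7}} + 49\right)}{129 - \frac{14}{\frac{251}{7}}} - 33304 = \frac{2 \left(\left(-14\right) \frac{7}{251} + 49\right)}{129 - \frac{98}{251}} - 33304 = \frac{2 \left(- \frac{98}{251} + 49\right)}{129 - \frac{98}{251}} - 33304 = 2 \frac{1}{\frac{32281}{251}} \cdot \frac{12201}{251} - 33304 = 2 \cdot \frac{251}{32281} \cdot \frac{12201}{251} - 33304 = \frac{24402}{32281} - 33304 = - \frac{1075062022}{32281}$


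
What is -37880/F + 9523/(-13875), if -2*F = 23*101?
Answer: 1029048071/32231625 ≈ 31.927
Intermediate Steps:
F = -2323/2 (F = -23*101/2 = -½*2323 = -2323/2 ≈ -1161.5)
-37880/F + 9523/(-13875) = -37880/(-2323/2) + 9523/(-13875) = -37880*(-2/2323) + 9523*(-1/13875) = 75760/2323 - 9523/13875 = 1029048071/32231625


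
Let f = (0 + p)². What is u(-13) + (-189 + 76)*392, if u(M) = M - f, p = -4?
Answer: -44325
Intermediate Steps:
f = 16 (f = (0 - 4)² = (-4)² = 16)
u(M) = -16 + M (u(M) = M - 1*16 = M - 16 = -16 + M)
u(-13) + (-189 + 76)*392 = (-16 - 13) + (-189 + 76)*392 = -29 - 113*392 = -29 - 44296 = -44325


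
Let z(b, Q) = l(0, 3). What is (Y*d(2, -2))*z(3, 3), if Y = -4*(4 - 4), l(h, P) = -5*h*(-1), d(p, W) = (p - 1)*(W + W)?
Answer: 0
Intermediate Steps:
d(p, W) = 2*W*(-1 + p) (d(p, W) = (-1 + p)*(2*W) = 2*W*(-1 + p))
l(h, P) = 5*h
z(b, Q) = 0 (z(b, Q) = 5*0 = 0)
Y = 0 (Y = -4*0 = 0)
(Y*d(2, -2))*z(3, 3) = (0*(2*(-2)*(-1 + 2)))*0 = (0*(2*(-2)*1))*0 = (0*(-4))*0 = 0*0 = 0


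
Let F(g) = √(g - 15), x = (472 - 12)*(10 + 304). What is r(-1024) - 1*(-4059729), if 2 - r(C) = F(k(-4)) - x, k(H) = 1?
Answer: 4204171 - I*√14 ≈ 4.2042e+6 - 3.7417*I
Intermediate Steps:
x = 144440 (x = 460*314 = 144440)
F(g) = √(-15 + g)
r(C) = 144442 - I*√14 (r(C) = 2 - (√(-15 + 1) - 1*144440) = 2 - (√(-14) - 144440) = 2 - (I*√14 - 144440) = 2 - (-144440 + I*√14) = 2 + (144440 - I*√14) = 144442 - I*√14)
r(-1024) - 1*(-4059729) = (144442 - I*√14) - 1*(-4059729) = (144442 - I*√14) + 4059729 = 4204171 - I*√14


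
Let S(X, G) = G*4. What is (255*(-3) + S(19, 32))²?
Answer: 405769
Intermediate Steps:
S(X, G) = 4*G
(255*(-3) + S(19, 32))² = (255*(-3) + 4*32)² = (-765 + 128)² = (-637)² = 405769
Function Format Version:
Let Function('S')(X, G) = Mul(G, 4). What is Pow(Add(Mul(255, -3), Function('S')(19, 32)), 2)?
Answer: 405769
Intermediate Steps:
Function('S')(X, G) = Mul(4, G)
Pow(Add(Mul(255, -3), Function('S')(19, 32)), 2) = Pow(Add(Mul(255, -3), Mul(4, 32)), 2) = Pow(Add(-765, 128), 2) = Pow(-637, 2) = 405769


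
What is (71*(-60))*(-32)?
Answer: 136320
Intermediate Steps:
(71*(-60))*(-32) = -4260*(-32) = 136320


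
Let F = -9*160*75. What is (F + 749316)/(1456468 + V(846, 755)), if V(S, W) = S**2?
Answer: 160329/543046 ≈ 0.29524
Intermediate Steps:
F = -108000 (F = -1440*75 = -108000)
(F + 749316)/(1456468 + V(846, 755)) = (-108000 + 749316)/(1456468 + 846**2) = 641316/(1456468 + 715716) = 641316/2172184 = 641316*(1/2172184) = 160329/543046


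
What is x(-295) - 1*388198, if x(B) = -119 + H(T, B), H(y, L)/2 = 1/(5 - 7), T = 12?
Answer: -388318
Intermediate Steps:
H(y, L) = -1 (H(y, L) = 2/(5 - 7) = 2/(-2) = 2*(-½) = -1)
x(B) = -120 (x(B) = -119 - 1 = -120)
x(-295) - 1*388198 = -120 - 1*388198 = -120 - 388198 = -388318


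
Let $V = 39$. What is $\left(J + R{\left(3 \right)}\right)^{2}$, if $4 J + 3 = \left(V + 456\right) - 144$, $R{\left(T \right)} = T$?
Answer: $8100$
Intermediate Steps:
$J = 87$ ($J = - \frac{3}{4} + \frac{\left(39 + 456\right) - 144}{4} = - \frac{3}{4} + \frac{495 - 144}{4} = - \frac{3}{4} + \frac{1}{4} \cdot 351 = - \frac{3}{4} + \frac{351}{4} = 87$)
$\left(J + R{\left(3 \right)}\right)^{2} = \left(87 + 3\right)^{2} = 90^{2} = 8100$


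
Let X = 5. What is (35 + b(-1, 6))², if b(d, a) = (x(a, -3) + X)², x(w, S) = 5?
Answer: 18225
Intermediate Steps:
b(d, a) = 100 (b(d, a) = (5 + 5)² = 10² = 100)
(35 + b(-1, 6))² = (35 + 100)² = 135² = 18225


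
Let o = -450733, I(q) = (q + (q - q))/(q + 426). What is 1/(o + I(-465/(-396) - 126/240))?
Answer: -563177/253842457884 ≈ -2.2186e-6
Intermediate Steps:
I(q) = q/(426 + q) (I(q) = (q + 0)/(426 + q) = q/(426 + q))
1/(o + I(-465/(-396) - 126/240)) = 1/(-450733 + (-465/(-396) - 126/240)/(426 + (-465/(-396) - 126/240))) = 1/(-450733 + (-465*(-1/396) - 126*1/240)/(426 + (-465*(-1/396) - 126*1/240))) = 1/(-450733 + (155/132 - 21/40)/(426 + (155/132 - 21/40))) = 1/(-450733 + 857/(1320*(426 + 857/1320))) = 1/(-450733 + 857/(1320*(563177/1320))) = 1/(-450733 + (857/1320)*(1320/563177)) = 1/(-450733 + 857/563177) = 1/(-253842457884/563177) = -563177/253842457884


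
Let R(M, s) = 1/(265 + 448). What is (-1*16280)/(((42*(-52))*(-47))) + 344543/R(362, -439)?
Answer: 3152052667094/12831 ≈ 2.4566e+8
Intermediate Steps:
R(M, s) = 1/713
(-1*16280)/(((42*(-52))*(-47))) + 344543/R(362, -439) = (-1*16280)/(((42*(-52))*(-47))) + 344543/(1/713) = -16280/((-2184*(-47))) + 344543*713 = -16280/102648 + 245659159 = -16280*1/102648 + 245659159 = -2035/12831 + 245659159 = 3152052667094/12831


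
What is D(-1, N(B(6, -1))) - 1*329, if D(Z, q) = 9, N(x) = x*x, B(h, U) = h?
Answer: -320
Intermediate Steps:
N(x) = x²
D(-1, N(B(6, -1))) - 1*329 = 9 - 1*329 = 9 - 329 = -320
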